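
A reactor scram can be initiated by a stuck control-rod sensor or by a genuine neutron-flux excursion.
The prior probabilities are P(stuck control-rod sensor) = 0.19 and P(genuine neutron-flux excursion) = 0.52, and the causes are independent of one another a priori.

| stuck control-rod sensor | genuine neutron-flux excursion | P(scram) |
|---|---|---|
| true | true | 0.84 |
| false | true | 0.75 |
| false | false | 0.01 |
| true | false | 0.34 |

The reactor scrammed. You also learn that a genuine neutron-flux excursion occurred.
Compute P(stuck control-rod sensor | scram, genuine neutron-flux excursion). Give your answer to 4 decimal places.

Numerator (weight on configurations with stuck control-rod sensor): 0.84×0.19 = 0.159600
Denominator P(scram | genuine neutron-flux excursion): 0.75×0.81 + 0.84×0.19 = 0.767100
P(stuck control-rod sensor | scram, genuine neutron-flux excursion) = 0.159600/0.767100 ≈ 0.2081

P(stuck control-rod sensor | scram, genuine neutron-flux excursion) ≈ 0.2081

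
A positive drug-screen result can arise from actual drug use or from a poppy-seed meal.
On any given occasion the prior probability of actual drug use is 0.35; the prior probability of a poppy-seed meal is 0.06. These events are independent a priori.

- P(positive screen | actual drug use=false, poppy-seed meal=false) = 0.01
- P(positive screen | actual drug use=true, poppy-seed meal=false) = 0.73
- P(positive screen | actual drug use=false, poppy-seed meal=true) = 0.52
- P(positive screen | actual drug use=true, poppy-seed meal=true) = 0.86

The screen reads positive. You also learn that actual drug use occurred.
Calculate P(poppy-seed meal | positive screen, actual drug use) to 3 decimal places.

P(poppy-seed meal | positive screen, actual drug use) ≈ 0.070

Numerator (weight on configurations with poppy-seed meal): 0.86×0.06 = 0.051600
Denominator P(positive screen | actual drug use): 0.73×0.94 + 0.86×0.06 = 0.737800
P(poppy-seed meal | positive screen, actual drug use) = 0.051600/0.737800 ≈ 0.070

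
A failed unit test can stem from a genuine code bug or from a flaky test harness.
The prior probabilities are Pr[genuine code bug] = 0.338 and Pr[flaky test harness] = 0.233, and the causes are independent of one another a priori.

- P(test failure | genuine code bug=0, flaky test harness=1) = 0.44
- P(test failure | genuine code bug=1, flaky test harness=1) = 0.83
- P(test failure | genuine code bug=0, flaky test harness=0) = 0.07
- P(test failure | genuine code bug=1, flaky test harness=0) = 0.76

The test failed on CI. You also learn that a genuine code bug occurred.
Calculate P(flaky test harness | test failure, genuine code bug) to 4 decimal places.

P(flaky test harness | test failure, genuine code bug) ≈ 0.2491

P(test failure | genuine code bug) = 0.76×0.767 + 0.83×0.233 = 0.582920 + 0.193390 = 0.776310
Of this, 0.193390 comes from 0.83×0.233 (the flaky test harness=true cases).
Hence the posterior is 0.193390/0.776310 ≈ 0.2491.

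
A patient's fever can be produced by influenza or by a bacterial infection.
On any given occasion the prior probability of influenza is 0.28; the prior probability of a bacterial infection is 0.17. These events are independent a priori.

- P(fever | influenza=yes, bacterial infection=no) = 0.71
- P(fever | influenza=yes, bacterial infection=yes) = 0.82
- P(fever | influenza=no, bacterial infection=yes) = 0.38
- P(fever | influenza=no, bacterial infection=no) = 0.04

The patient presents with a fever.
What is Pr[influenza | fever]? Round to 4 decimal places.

Pr[influenza | fever] ≈ 0.7434

Enumerate the 4 (influenza, bacterial infection) configurations and weight by the priors:
  P(fever) = 0.04·0.72·0.83 + 0.38·0.72·0.17 + 0.71·0.28·0.83 + 0.82·0.28·0.17
        = 0.023904 + 0.046512 + 0.165004 + 0.039032 = 0.274452
The terms with influenza present sum to 0.204036, so
  P(influenza | fever) = 0.204036 / 0.274452 ≈ 0.7434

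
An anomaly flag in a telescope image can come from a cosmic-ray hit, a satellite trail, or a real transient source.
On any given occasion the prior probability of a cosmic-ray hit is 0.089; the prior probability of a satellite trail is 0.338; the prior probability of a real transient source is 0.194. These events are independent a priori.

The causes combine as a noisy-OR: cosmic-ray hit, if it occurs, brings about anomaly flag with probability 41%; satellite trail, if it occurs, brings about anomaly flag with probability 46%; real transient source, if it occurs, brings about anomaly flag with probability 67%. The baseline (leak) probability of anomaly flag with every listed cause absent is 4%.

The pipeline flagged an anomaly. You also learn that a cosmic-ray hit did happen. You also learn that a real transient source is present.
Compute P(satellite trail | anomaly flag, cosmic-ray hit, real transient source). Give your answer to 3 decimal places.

Under noisy-OR, P(anomaly flag | causes) = 1 − (1−0.04)·∏(1−qᵢ) over the active causes.
Enumerate both values of satellite trail and weight by the priors:
  P(anomaly flag | cosmic-ray hit, real transient source) = 0.813088·0.662 + 0.899068·0.338
        = 0.538264 + 0.303885 = 0.842149
Keeping only the satellite trail-present terms gives 0.303885, so
  P(satellite trail | anomaly flag, cosmic-ray hit, real transient source) = 0.303885 / 0.842149 ≈ 0.361

P(satellite trail | anomaly flag, cosmic-ray hit, real transient source) ≈ 0.361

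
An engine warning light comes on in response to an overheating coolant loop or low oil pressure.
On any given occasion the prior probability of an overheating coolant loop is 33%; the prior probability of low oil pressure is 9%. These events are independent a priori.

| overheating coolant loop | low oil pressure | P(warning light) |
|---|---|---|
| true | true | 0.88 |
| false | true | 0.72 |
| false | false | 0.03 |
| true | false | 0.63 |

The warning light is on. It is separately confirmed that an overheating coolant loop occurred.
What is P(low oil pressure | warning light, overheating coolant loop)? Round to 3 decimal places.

Enumerate both values of low oil pressure and weight by the priors:
  P(warning light | overheating coolant loop) = 0.63×0.91 + 0.88×0.09
        = 0.573300 + 0.079200 = 0.652500
Keeping only the low oil pressure-present terms gives 0.079200, so
  P(low oil pressure | warning light, overheating coolant loop) = 0.079200 / 0.652500 ≈ 0.121

P(low oil pressure | warning light, overheating coolant loop) ≈ 0.121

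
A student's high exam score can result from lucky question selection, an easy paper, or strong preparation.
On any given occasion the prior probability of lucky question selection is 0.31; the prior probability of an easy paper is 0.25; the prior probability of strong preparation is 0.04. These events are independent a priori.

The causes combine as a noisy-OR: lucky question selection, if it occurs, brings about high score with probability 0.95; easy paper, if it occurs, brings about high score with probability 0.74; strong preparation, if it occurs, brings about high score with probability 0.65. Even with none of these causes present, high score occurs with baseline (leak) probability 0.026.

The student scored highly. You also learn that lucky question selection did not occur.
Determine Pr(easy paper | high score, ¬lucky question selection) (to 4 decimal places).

Under noisy-OR, P(high score | causes) = 1 − (1−0.026)·∏(1−qᵢ) over the active causes.
For the numerator, keep only easy paper=true terms: 0.179222 + 0.009114 = 0.188336
The normalizing constant is 0.026·0.75·0.96 + 0.6591·0.75·0.04 + 0.74676·0.25·0.96 + 0.911366·0.25·0.04 = 0.226829
P(easy paper | high score, ¬lucky question selection) = 0.188336/0.226829 ≈ 0.8303

Pr(easy paper | high score, ¬lucky question selection) ≈ 0.8303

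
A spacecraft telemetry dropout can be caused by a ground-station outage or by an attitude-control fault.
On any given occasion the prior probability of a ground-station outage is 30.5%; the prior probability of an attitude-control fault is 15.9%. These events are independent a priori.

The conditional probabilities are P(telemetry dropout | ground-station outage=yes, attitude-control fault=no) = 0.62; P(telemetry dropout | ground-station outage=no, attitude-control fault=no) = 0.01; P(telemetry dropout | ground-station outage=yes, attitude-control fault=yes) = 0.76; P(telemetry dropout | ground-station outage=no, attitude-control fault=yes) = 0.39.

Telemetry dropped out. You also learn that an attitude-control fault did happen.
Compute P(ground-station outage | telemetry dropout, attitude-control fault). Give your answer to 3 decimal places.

By total probability over both values of ground-station outage:
  P(telemetry dropout | attitude-control fault) = 0.39×0.695 + 0.76×0.305
        = 0.271050 + 0.231800 = 0.502850
Configurations with ground-station outage contribute 0.231800, so
  P(ground-station outage | telemetry dropout, attitude-control fault) = 0.231800 / 0.502850 ≈ 0.461

P(ground-station outage | telemetry dropout, attitude-control fault) ≈ 0.461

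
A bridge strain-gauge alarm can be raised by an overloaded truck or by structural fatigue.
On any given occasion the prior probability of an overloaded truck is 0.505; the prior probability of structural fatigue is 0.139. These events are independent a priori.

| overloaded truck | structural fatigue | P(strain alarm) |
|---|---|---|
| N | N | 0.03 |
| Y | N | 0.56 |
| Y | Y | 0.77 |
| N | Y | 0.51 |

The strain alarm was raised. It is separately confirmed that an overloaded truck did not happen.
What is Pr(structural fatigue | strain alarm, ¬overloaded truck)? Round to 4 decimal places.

P(strain alarm | ¬overloaded truck) = 0.03×0.861 + 0.51×0.139 = 0.025830 + 0.070890 = 0.096720
Of this, 0.070890 comes from 0.51×0.139 (the structural fatigue=true cases).
P(structural fatigue | strain alarm, ¬overloaded truck) = 0.070890 / 0.096720 ≈ 0.7329

Pr(structural fatigue | strain alarm, ¬overloaded truck) ≈ 0.7329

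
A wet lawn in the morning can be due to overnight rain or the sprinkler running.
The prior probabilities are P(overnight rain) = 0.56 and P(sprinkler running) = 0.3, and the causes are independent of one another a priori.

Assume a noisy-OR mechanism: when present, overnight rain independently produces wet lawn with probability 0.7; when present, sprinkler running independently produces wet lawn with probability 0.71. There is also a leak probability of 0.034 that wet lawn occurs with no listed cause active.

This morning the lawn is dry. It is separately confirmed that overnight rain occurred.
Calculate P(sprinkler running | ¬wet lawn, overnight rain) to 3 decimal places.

P(sprinkler running | ¬wet lawn, overnight rain) ≈ 0.111

Under noisy-OR, P(wet lawn | causes) = 1 − (1−0.034)·∏(1−qᵢ) over the active causes.
P(¬wet lawn | overnight rain) = 0.2898×0.7 + 0.084042×0.3 = 0.202860 + 0.025213 = 0.228073
Restricting to configurations with sprinkler running present: 0.084042×0.3 = 0.025213.
So P(sprinkler running | ¬wet lawn, overnight rain) = 0.025213/0.228073 ≈ 0.111.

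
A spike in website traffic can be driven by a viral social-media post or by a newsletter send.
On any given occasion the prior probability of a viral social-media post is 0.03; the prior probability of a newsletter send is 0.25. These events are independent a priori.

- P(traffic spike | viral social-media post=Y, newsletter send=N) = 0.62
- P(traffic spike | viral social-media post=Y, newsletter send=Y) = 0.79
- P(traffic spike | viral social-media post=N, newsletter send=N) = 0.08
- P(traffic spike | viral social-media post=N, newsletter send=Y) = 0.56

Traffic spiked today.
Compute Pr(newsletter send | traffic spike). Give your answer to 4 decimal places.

Pr(newsletter send | traffic spike) ≈ 0.6627

Sum P(traffic spike|·) weighted by the priors over the 4 (viral social-media post, newsletter send) configurations:
  P(traffic spike) = 0.08×0.97×0.75 + 0.56×0.97×0.25 + 0.62×0.03×0.75 + 0.79×0.03×0.25
        = 0.058200 + 0.135800 + 0.013950 + 0.005925 = 0.213875
The terms with newsletter send present sum to 0.141725, so
  P(newsletter send | traffic spike) = 0.141725 / 0.213875 ≈ 0.6627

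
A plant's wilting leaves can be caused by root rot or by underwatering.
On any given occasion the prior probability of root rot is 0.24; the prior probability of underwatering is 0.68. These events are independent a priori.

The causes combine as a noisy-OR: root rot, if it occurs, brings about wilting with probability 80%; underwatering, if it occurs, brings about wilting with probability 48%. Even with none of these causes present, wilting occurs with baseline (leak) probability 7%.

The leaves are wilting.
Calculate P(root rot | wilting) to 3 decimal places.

Under noisy-OR, P(wilting | causes) = 1 − (1−0.07)·∏(1−qᵢ) over the active causes.
Sum P(wilting|·) weighted by the priors over the 4 (root rot, underwatering) configurations:
  P(wilting) = 0.07*0.76*0.32 + 0.5164*0.76*0.68 + 0.814*0.24*0.32 + 0.90328*0.24*0.68
        = 0.017024 + 0.266876 + 0.062515 + 0.147415 = 0.493830
Keeping only the root rot-present terms gives 0.209930, so
  P(root rot | wilting) = 0.209930 / 0.493830 ≈ 0.425

P(root rot | wilting) ≈ 0.425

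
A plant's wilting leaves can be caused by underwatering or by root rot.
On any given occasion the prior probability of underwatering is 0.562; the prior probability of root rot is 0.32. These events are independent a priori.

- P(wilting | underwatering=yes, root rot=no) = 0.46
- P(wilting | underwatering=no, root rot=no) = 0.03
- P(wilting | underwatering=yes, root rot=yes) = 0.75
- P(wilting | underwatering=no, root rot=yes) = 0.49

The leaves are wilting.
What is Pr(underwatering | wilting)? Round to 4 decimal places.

Enumerate the 4 (underwatering, root rot) configurations and weight by the priors:
  P(wilting) = 0.03*0.438*0.68 + 0.49*0.438*0.32 + 0.46*0.562*0.68 + 0.75*0.562*0.32
        = 0.008935 + 0.068678 + 0.175794 + 0.134880 = 0.388287
Keeping only the underwatering-present terms gives 0.310674, so
  P(underwatering | wilting) = 0.310674 / 0.388287 ≈ 0.8001

Pr(underwatering | wilting) ≈ 0.8001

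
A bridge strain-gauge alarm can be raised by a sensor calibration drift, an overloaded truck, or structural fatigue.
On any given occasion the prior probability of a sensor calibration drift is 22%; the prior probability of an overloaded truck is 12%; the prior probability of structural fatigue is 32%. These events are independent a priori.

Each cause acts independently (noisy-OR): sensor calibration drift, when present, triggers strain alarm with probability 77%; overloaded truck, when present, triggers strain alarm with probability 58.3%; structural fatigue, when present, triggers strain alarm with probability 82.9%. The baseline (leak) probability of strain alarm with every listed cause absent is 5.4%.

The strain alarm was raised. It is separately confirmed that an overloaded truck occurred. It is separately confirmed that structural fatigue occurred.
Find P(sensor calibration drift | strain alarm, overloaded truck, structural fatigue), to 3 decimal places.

Under noisy-OR, P(strain alarm | causes) = 1 − (1−0.054)·∏(1−qᵢ) over the active causes.
Numerator (weight on configurations with sensor calibration drift): 0.984485*0.22 = 0.216587
Normalizer over all consistent configurations: 0.932544*0.78 + 0.984485*0.22 = 0.943971
P(sensor calibration drift | strain alarm, overloaded truck, structural fatigue) = 0.216587/0.943971 ≈ 0.229

P(sensor calibration drift | strain alarm, overloaded truck, structural fatigue) ≈ 0.229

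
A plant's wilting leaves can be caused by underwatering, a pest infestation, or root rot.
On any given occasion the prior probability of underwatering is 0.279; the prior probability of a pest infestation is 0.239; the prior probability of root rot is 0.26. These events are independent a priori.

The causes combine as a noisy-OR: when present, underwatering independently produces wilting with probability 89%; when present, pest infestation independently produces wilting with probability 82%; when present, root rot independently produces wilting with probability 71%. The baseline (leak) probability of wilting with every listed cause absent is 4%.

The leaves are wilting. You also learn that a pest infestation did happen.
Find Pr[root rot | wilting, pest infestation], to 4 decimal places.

Under noisy-OR, P(wilting | causes) = 1 − (1−0.04)·∏(1−qᵢ) over the active causes.
By total probability over the 4 (underwatering, root rot) configurations:
  P(wilting | pest infestation) = 0.8272·0.721·0.74 + 0.949888·0.721·0.26 + 0.980992·0.279·0.74 + 0.994488·0.279·0.26
        = 0.441344 + 0.178066 + 0.202536 + 0.072140 = 0.894086
Keeping only the root rot-present terms gives 0.250206, so
  P(root rot | wilting, pest infestation) = 0.250206 / 0.894086 ≈ 0.2798

Pr[root rot | wilting, pest infestation] ≈ 0.2798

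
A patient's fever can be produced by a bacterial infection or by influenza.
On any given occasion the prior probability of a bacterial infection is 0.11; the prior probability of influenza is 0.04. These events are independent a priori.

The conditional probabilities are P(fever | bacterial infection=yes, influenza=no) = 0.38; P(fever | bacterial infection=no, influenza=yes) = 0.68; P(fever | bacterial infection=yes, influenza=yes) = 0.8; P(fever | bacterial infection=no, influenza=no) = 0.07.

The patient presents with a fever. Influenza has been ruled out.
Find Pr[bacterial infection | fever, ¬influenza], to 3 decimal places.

P(fever | ¬influenza) = 0.07·0.89 + 0.38·0.11 = 0.062300 + 0.041800 = 0.104100
Restricting to configurations with bacterial infection present: 0.38·0.11 = 0.041800.
P(bacterial infection | fever, ¬influenza) = 0.041800 / 0.104100 ≈ 0.402

Pr[bacterial infection | fever, ¬influenza] ≈ 0.402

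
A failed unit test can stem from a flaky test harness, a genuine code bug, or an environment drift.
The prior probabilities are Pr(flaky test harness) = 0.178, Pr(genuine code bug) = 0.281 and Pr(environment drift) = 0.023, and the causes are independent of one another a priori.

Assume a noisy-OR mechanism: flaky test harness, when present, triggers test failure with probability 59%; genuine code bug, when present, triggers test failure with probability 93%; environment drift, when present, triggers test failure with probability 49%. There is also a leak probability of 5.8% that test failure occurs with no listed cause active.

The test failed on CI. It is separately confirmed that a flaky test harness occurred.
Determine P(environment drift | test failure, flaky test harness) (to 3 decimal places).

Under noisy-OR, P(test failure | causes) = 1 − (1−0.058)·∏(1−qᵢ) over the active causes.
Weight on environment drift=true, given the evidence: 0.013280 + 0.006374 = 0.019654
The normalizing constant is 0.61378×0.719×0.977 + 0.803028×0.719×0.023 + 0.972965×0.281×0.977 + 0.986212×0.281×0.023 = 0.717927
P(environment drift | test failure, flaky test harness) = 0.019654/0.717927 ≈ 0.027

P(environment drift | test failure, flaky test harness) ≈ 0.027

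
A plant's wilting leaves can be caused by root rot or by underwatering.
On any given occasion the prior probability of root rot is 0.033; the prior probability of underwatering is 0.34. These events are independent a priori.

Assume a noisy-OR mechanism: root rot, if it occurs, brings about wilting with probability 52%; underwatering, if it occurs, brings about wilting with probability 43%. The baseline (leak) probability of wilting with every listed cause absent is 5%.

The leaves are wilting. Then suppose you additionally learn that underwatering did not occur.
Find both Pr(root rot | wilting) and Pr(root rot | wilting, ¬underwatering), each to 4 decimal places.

Under noisy-OR, P(wilting | causes) = 1 − (1−0.05)·∏(1−qᵢ) over the active causes.
P(wilting) = 0.05*0.967*0.66 + 0.4585*0.967*0.34 + 0.544*0.033*0.66 + 0.74008*0.033*0.34 = 0.031911 + 0.150746 + 0.011848 + 0.008304 = 0.202809
The root rot-present share is 0.011848 + 0.008304 = 0.020152.
So P(root rot | wilting) = 0.020152/0.202809 ≈ 0.0994.

With the extra evidence:
Numerator (weight on configurations with root rot): 0.544·0.033 = 0.017952
Normalizer over all consistent configurations: 0.05·0.967 + 0.544·0.033 = 0.066302
Posterior = 0.017952 / 0.066302 ≈ 0.2708

Pr(root rot | wilting) ≈ 0.0994; Pr(root rot | wilting, ¬underwatering) ≈ 0.2708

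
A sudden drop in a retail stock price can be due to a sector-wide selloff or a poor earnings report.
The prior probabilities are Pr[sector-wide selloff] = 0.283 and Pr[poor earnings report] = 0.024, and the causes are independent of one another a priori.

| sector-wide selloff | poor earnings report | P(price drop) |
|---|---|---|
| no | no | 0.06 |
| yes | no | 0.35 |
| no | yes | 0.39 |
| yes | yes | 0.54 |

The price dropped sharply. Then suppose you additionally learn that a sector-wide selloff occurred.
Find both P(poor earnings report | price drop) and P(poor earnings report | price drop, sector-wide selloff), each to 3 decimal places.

P(poor earnings report | price drop) ≈ 0.070; P(poor earnings report | price drop, sector-wide selloff) ≈ 0.037

Sum P(price drop|·) weighted by the priors over the 4 (sector-wide selloff, poor earnings report) configurations:
  P(price drop) = 0.06*0.717*0.976 + 0.39*0.717*0.024 + 0.35*0.283*0.976 + 0.54*0.283*0.024
        = 0.041988 + 0.006711 + 0.096673 + 0.003668 = 0.149040
Keeping only the poor earnings report-present terms gives 0.010379, so
  P(poor earnings report | price drop) = 0.010379 / 0.149040 ≈ 0.070

Now also conditioning on sector-wide selloff=true:
For the numerator, keep only poor earnings report=true terms: 0.54·0.024 = 0.012960
Normalizer over all consistent configurations: 0.35·0.976 + 0.54·0.024 = 0.354560
Posterior = 0.012960 / 0.354560 ≈ 0.037
— sector-wide selloff explains away the evidence for poor earnings report.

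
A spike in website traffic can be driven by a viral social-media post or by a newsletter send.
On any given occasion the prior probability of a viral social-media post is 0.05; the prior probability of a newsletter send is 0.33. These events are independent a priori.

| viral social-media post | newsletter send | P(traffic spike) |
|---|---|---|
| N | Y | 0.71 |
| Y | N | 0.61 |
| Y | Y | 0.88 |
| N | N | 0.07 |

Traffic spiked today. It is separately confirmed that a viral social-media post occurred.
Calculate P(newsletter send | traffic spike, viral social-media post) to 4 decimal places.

For the numerator, keep only newsletter send=true terms: 0.88·0.33 = 0.290400
The normalizing constant is 0.61·0.67 + 0.88·0.33 = 0.699100
Posterior = 0.290400 / 0.699100 ≈ 0.4154

P(newsletter send | traffic spike, viral social-media post) ≈ 0.4154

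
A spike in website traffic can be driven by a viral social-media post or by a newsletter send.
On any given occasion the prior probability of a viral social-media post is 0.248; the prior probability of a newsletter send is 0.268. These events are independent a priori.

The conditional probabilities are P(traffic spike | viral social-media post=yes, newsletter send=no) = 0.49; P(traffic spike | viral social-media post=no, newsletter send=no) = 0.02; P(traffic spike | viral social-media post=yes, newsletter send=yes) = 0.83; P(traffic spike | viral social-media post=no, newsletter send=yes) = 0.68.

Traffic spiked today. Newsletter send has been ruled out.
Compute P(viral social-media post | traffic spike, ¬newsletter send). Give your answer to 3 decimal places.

P(traffic spike | ¬newsletter send) = 0.02·0.752 + 0.49·0.248 = 0.015040 + 0.121520 = 0.136560
Of this, 0.121520 comes from 0.49·0.248 (the viral social-media post=true cases).
P(viral social-media post | traffic spike, ¬newsletter send) = 0.121520 / 0.136560 ≈ 0.890

P(viral social-media post | traffic spike, ¬newsletter send) ≈ 0.890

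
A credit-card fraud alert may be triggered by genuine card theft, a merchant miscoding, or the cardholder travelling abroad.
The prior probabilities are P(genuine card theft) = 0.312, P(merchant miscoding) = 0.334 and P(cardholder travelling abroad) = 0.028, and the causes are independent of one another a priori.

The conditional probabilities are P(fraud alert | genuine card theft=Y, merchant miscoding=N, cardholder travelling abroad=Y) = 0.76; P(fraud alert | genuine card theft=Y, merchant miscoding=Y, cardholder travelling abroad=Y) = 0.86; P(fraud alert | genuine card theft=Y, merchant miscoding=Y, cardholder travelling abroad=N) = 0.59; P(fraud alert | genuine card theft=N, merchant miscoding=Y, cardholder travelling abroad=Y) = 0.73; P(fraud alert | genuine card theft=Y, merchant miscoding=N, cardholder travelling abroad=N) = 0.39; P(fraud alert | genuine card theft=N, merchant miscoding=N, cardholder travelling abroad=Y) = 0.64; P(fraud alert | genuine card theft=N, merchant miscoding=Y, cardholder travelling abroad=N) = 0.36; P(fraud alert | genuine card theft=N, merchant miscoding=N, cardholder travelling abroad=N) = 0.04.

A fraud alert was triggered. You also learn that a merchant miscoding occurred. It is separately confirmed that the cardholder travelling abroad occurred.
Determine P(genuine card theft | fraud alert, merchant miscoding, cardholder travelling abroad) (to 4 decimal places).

Weight on genuine card theft=true, given the evidence: 0.86·0.312 = 0.268320
Normalizer over all consistent configurations: 0.73·0.688 + 0.86·0.312 = 0.770560
P(genuine card theft | fraud alert, merchant miscoding, cardholder travelling abroad) = 0.268320/0.770560 ≈ 0.3482

P(genuine card theft | fraud alert, merchant miscoding, cardholder travelling abroad) ≈ 0.3482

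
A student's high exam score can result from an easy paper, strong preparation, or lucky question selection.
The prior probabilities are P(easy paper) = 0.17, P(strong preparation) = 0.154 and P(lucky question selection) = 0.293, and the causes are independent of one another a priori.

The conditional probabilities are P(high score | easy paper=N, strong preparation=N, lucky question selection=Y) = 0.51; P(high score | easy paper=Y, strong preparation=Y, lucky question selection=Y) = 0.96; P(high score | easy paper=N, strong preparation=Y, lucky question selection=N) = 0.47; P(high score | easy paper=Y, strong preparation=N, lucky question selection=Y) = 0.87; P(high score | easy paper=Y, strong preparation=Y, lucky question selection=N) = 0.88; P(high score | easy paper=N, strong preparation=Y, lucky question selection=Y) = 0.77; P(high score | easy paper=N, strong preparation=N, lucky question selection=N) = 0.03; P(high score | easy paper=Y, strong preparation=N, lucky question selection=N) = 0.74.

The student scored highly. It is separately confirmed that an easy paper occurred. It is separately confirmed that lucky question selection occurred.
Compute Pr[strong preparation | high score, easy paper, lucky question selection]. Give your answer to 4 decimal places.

Enumerate both values of strong preparation and weight by the priors:
  P(high score | easy paper, lucky question selection) = 0.87×0.846 + 0.96×0.154
        = 0.736020 + 0.147840 = 0.883860
Keeping only the strong preparation-present terms gives 0.147840, so
  P(strong preparation | high score, easy paper, lucky question selection) = 0.147840 / 0.883860 ≈ 0.1673

Pr[strong preparation | high score, easy paper, lucky question selection] ≈ 0.1673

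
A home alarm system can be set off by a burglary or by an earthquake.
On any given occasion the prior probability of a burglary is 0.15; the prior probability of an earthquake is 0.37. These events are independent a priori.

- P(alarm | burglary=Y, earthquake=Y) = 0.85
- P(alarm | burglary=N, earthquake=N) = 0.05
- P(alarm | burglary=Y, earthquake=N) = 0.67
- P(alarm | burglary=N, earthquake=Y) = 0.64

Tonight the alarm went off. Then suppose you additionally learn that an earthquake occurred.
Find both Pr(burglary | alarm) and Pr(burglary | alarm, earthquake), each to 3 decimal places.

Sum P(alarm|·) weighted by the priors over the 4 (burglary, earthquake) configurations:
  P(alarm) = 0.05*0.85*0.63 + 0.64*0.85*0.37 + 0.67*0.15*0.63 + 0.85*0.15*0.37
        = 0.026775 + 0.201280 + 0.063315 + 0.047175 = 0.338545
Keeping only the burglary-present terms gives 0.110490, so
  P(burglary | alarm) = 0.110490 / 0.338545 ≈ 0.326

Now condition on the additional information:
P(alarm | earthquake) = 0.64*0.85 + 0.85*0.15 = 0.544000 + 0.127500 = 0.671500
The burglary-present share is 0.85*0.15 = 0.127500.
P(burglary | alarm, earthquake) = 0.127500 / 0.671500 ≈ 0.190
The drop from 0.326 to 0.190 is the explaining-away (discounting) effect.

Pr(burglary | alarm) ≈ 0.326; Pr(burglary | alarm, earthquake) ≈ 0.190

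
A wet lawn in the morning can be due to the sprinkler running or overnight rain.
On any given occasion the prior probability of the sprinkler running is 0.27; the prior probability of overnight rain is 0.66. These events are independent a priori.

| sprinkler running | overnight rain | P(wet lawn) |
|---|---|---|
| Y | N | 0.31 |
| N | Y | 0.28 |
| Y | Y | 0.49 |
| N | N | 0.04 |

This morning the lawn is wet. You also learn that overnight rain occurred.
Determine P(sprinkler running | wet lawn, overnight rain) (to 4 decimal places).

For the numerator, keep only sprinkler running=true terms: 0.49*0.27 = 0.132300
The normalizing constant is 0.28*0.73 + 0.49*0.27 = 0.336700
Posterior = 0.132300 / 0.336700 ≈ 0.3929

P(sprinkler running | wet lawn, overnight rain) ≈ 0.3929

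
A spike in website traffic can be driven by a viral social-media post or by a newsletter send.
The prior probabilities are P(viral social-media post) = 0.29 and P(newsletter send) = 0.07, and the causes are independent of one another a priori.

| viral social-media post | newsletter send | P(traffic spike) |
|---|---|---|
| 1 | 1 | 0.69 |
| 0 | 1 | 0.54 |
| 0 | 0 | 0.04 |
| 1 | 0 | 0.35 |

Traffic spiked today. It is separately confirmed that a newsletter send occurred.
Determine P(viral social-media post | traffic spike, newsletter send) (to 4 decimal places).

Enumerate both values of viral social-media post and weight by the priors:
  P(traffic spike | newsletter send) = 0.54·0.71 + 0.69·0.29
        = 0.383400 + 0.200100 = 0.583500
The terms with viral social-media post present sum to 0.200100, so
  P(viral social-media post | traffic spike, newsletter send) = 0.200100 / 0.583500 ≈ 0.3429

P(viral social-media post | traffic spike, newsletter send) ≈ 0.3429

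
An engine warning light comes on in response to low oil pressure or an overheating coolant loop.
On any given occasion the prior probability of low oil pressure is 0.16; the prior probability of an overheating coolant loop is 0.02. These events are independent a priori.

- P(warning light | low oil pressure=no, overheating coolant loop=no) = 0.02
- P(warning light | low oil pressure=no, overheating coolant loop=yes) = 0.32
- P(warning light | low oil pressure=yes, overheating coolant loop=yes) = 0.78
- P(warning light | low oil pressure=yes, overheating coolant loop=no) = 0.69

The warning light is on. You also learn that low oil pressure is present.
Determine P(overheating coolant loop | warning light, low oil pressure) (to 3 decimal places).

P(overheating coolant loop | warning light, low oil pressure) ≈ 0.023

By total probability over both values of overheating coolant loop:
  P(warning light | low oil pressure) = 0.69·0.98 + 0.78·0.02
        = 0.676200 + 0.015600 = 0.691800
Keeping only the overheating coolant loop-present terms gives 0.015600, so
  P(overheating coolant loop | warning light, low oil pressure) = 0.015600 / 0.691800 ≈ 0.023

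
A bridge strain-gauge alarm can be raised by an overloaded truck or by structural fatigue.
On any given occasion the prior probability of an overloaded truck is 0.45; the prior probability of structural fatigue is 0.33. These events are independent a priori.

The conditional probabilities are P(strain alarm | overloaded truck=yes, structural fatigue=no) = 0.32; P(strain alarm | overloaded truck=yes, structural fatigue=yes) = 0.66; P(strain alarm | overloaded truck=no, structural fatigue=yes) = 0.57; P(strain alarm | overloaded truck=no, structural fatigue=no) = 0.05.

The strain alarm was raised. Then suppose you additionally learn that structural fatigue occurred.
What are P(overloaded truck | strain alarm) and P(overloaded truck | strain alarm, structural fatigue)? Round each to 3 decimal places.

P(overloaded truck | strain alarm) ≈ 0.615; P(overloaded truck | strain alarm, structural fatigue) ≈ 0.486

Numerator (weight on configurations with overloaded truck): 0.096480 + 0.098010 = 0.194490
Normalizer over all consistent configurations: 0.05×0.55×0.67 + 0.57×0.55×0.33 + 0.32×0.45×0.67 + 0.66×0.45×0.33 = 0.316370
P(overloaded truck | strain alarm) = 0.194490/0.316370 ≈ 0.615

Now condition on the additional information:
Weight on overloaded truck=true, given the evidence: 0.66×0.45 = 0.297000
The normalizing constant is 0.57×0.55 + 0.66×0.45 = 0.610500
Posterior = 0.297000 / 0.610500 ≈ 0.486
— structural fatigue explains away the evidence for overloaded truck.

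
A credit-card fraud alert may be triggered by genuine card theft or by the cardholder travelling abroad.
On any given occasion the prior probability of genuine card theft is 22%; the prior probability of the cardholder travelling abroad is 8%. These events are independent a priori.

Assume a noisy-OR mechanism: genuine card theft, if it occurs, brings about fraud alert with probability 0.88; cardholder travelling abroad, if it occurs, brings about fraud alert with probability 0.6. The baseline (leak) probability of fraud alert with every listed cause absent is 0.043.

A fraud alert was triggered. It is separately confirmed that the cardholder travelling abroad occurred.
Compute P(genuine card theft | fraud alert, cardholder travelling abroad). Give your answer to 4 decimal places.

P(genuine card theft | fraud alert, cardholder travelling abroad) ≈ 0.3036

Under noisy-OR, P(fraud alert | causes) = 1 − (1−0.043)·∏(1−qᵢ) over the active causes.
P(fraud alert | cardholder travelling abroad) = 0.6172×0.78 + 0.954064×0.22 = 0.481416 + 0.209894 = 0.691310
The genuine card theft-present share is 0.954064×0.22 = 0.209894.
So P(genuine card theft | fraud alert, cardholder travelling abroad) = 0.209894/0.691310 ≈ 0.3036.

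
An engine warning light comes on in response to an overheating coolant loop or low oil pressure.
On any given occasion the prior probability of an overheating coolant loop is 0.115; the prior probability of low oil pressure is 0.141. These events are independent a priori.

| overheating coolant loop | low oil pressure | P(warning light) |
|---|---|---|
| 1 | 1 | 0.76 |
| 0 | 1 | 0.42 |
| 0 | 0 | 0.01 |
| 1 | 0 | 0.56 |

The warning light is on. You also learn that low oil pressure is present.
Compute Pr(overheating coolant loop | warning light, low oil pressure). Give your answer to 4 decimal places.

Pr(overheating coolant loop | warning light, low oil pressure) ≈ 0.1904

Weight on overheating coolant loop=true, given the evidence: 0.76*0.115 = 0.087400
Denominator P(warning light | low oil pressure): 0.42*0.885 + 0.76*0.115 = 0.459100
P(overheating coolant loop | warning light, low oil pressure) = 0.087400/0.459100 ≈ 0.1904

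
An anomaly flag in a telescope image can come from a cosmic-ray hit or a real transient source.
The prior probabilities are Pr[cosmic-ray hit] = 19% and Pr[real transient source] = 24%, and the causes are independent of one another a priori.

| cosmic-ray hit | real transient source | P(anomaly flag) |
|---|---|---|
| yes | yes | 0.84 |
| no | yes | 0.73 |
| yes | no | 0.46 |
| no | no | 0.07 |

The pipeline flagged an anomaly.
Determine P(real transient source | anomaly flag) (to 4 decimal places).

P(real transient source | anomaly flag) ≈ 0.6220

P(anomaly flag) = 0.07×0.81×0.76 + 0.73×0.81×0.24 + 0.46×0.19×0.76 + 0.84×0.19×0.24 = 0.043092 + 0.141912 + 0.066424 + 0.038304 = 0.289732
Of this, 0.180216 comes from 0.141912 + 0.038304 (the real transient source=true cases).
P(real transient source | anomaly flag) = 0.180216 / 0.289732 ≈ 0.6220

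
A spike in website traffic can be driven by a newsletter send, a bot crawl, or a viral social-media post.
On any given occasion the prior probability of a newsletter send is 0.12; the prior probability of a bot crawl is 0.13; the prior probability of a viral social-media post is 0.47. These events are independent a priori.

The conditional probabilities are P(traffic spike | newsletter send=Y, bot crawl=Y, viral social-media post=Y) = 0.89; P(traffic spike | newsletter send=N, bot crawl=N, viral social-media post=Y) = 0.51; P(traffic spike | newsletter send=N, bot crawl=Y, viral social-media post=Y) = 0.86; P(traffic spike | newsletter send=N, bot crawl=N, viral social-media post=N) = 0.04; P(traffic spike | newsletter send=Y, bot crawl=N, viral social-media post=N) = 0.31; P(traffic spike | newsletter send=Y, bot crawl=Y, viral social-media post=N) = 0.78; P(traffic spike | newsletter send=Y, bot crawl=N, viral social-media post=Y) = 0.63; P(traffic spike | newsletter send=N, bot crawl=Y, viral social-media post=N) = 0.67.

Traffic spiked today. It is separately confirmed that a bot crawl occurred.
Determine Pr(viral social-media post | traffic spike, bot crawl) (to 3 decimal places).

Pr(viral social-media post | traffic spike, bot crawl) ≈ 0.529

Weight on viral social-media post=true, given the evidence: 0.355696 + 0.050196 = 0.405892
The normalizing constant is 0.67·0.88·0.53 + 0.86·0.88·0.47 + 0.78·0.12·0.53 + 0.89·0.12·0.47 = 0.767988
P(viral social-media post | traffic spike, bot crawl) = 0.405892/0.767988 ≈ 0.529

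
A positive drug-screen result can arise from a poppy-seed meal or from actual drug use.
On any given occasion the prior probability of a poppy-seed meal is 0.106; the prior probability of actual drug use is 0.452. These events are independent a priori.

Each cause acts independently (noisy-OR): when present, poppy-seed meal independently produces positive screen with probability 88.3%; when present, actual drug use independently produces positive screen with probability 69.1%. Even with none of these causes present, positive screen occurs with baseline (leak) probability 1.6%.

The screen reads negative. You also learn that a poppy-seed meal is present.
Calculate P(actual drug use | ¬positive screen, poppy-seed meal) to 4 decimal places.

Under noisy-OR, P(positive screen | causes) = 1 − (1−0.016)·∏(1−qᵢ) over the active causes.
P(¬positive screen | poppy-seed meal) = 0.115128×0.548 + 0.035575×0.452 = 0.063090 + 0.016080 = 0.079170
The actual drug use-present share is 0.035575×0.452 = 0.016080.
Hence the posterior is 0.016080/0.079170 ≈ 0.2031.

P(actual drug use | ¬positive screen, poppy-seed meal) ≈ 0.2031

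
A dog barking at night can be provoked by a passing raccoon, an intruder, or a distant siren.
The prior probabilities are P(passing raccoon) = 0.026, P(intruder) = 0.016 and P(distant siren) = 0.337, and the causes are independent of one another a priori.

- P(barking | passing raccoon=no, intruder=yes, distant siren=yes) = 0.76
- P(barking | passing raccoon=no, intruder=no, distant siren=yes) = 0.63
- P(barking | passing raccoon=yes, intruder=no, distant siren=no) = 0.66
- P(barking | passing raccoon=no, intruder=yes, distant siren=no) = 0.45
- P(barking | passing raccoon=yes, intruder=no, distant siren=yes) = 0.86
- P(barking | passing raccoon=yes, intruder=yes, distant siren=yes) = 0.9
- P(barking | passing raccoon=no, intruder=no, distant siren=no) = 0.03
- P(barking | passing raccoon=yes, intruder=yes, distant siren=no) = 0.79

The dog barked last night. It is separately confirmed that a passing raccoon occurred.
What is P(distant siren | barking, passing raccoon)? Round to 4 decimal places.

P(distant siren | barking, passing raccoon) ≈ 0.3979

Weight on distant siren=true, given the evidence: 0.285183 + 0.004853 = 0.290036
Denominator P(barking | passing raccoon): 0.66·0.984·0.663 + 0.86·0.984·0.337 + 0.79·0.016·0.663 + 0.9·0.016·0.337 = 0.728995
Posterior = 0.290036 / 0.728995 ≈ 0.3979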